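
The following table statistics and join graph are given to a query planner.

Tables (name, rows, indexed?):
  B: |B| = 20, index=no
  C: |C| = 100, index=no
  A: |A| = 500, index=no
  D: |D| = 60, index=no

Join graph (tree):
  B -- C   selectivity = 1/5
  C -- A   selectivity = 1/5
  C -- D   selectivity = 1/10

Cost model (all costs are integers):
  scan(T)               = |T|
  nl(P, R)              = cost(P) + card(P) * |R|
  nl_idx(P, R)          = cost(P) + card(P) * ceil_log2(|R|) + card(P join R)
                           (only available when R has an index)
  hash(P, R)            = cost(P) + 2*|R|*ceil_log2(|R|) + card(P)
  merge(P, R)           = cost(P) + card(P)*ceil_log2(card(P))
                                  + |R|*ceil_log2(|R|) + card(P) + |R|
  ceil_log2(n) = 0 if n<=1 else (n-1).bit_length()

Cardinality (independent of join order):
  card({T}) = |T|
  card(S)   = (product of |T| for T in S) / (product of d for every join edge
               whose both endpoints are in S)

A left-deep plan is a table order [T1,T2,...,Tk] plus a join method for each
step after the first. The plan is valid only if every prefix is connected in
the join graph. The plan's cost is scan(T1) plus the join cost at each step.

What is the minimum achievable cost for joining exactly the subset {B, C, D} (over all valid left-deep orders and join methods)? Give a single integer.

Selinger DP over subsets of {B,C,D}:
  {B}: scan cost=20, card=20
  {C}: scan cost=100, card=100
  {D}: scan cost=60, card=60
  {BC}: card=400; try (B,hash)→400, (C,merge)→940, (B,merge)→1020, (C,hash)→1440, (C,nl)→2020, (B,nl)→2100; best=400 via (B,hash)
  {CD}: card=600; try (D,hash)→920, (C,merge)→1280, (D,merge)→1320, (C,hash)→1520, (C,nl)→6060, (D,nl)→6100; best=920 via (D,hash)
  {BCD}: card=2400; try (D,hash)→1520, (B,hash)→1720, (D,merge)→4820, (B,merge)→7640, (B,nl)→12920, (D,nl)→24400; best=1520 via (D,hash)

1520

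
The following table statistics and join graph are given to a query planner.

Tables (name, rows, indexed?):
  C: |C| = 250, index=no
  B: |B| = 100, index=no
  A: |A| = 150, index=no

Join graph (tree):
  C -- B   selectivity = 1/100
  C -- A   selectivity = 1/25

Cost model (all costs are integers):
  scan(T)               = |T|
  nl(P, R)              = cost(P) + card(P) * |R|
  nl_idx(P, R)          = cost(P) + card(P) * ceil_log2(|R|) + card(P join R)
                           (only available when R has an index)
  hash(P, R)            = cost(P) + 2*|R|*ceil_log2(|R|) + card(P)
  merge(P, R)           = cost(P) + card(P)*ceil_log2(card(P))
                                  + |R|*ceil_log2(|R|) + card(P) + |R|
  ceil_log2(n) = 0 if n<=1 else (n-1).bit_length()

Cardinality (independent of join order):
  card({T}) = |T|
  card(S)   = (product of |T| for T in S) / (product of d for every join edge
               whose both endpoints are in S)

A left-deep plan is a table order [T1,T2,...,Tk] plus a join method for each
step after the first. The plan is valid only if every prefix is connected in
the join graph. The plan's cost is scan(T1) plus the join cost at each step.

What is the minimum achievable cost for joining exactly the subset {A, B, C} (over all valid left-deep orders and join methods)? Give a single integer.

Selinger DP over subsets of {A,B,C}:
  {C}: scan cost=250, card=250
  {B}: scan cost=100, card=100
  {A}: scan cost=150, card=150
  {BC}: card=250; try (B,hash)→1900, (C,merge)→3150, (B,merge)→3300, (C,hash)→4200, (C,nl)→25100, (B,nl)→25250; best=1900 via (B,hash)
  {AC}: card=1500; try (A,hash)→2900, (C,merge)→3750, (A,merge)→3850, (C,hash)→4300, (C,nl)→37650, (A,nl)→37750; best=2900 via (A,hash)
  {ABC}: card=1500; try (A,hash)→4550, (A,merge)→5500, (B,hash)→5800, (B,merge)→21700, (A,nl)→39400, (B,nl)→152900; best=4550 via (A,hash)

4550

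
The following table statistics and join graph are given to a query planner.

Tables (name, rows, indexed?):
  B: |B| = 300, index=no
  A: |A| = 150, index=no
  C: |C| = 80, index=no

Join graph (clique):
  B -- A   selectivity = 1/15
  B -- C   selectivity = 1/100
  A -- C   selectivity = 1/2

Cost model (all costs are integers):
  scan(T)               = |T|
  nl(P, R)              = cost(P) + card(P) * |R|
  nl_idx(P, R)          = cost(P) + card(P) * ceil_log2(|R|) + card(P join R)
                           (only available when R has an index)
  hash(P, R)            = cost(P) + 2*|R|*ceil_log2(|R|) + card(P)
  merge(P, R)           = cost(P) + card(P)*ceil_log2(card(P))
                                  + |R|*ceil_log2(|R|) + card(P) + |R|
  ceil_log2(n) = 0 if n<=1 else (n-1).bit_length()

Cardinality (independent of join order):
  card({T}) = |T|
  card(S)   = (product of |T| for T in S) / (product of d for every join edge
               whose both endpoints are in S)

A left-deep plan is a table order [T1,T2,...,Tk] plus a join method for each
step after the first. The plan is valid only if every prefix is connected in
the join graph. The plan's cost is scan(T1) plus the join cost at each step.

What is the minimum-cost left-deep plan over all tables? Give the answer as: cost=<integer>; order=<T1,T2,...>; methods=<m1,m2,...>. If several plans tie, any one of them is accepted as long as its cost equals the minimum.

cost=4360; order=B,C,A; methods=hash,hash

Selinger DP (subsets sized 1..n):
  {B}: scan cost=300, card=300
  {A}: scan cost=150, card=150
  {C}: scan cost=80, card=80
  {AB}: card=3000; try (A,hash)→3000, (B,merge)→4500, (A,merge)→4650, (B,hash)→5700, (B,nl)→45150, (A,nl)→45300; best=3000 via (A,hash)
  {BC}: card=240; try (C,hash)→1720, (B,merge)→3720, (C,merge)→3940, (B,hash)→5560, (B,nl)→24080, (C,nl)→24300; best=1720 via (C,hash)
  {AC}: card=6000; try (C,hash)→1420, (A,merge)→2070, (C,merge)→2140, (A,hash)→2560, (A,nl)→12080, (C,nl)→12150; best=1420 via (C,hash)
  {ABC}: card=1200; try (A,hash)→4360, (A,merge)→5230, (C,hash)→7120, (B,hash)→12820, (A,nl)→37720, (C,merge)→42640 …(+3); best=4360 via (A,hash)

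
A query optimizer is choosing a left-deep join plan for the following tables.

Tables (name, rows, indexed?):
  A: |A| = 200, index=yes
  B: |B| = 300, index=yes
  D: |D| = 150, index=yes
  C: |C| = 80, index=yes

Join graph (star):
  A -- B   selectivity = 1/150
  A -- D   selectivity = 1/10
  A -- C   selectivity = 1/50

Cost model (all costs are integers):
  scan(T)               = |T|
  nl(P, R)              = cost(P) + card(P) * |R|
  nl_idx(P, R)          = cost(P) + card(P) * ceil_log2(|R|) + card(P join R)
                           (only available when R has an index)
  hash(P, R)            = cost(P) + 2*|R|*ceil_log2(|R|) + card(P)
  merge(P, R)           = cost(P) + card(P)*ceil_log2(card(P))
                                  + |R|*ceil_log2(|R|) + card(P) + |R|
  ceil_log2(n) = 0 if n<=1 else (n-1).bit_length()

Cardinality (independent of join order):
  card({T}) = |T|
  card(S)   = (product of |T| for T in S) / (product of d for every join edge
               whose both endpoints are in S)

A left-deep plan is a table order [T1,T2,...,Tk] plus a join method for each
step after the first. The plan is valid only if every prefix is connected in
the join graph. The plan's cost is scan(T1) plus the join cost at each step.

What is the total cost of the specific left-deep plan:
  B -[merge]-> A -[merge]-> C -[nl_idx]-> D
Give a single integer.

24460

step 1: scan B: cost=300, card=300
step 2: join A via merge
    card(P join A) = 300*200/(150) = 400
    cost = 300 + 300*9 + 200*8 + 300 + 200 = 5100
step 3: join C via merge
    card(P join C) = 400*80/(50) = 640
    cost = 5100 + 400*9 + 80*7 + 400 + 80 = 9740
step 4: join D via nl_idx
    card(P join D) = 640*150/(10) = 9600
    cost = 9740 + 640*8 + 9600 = 24460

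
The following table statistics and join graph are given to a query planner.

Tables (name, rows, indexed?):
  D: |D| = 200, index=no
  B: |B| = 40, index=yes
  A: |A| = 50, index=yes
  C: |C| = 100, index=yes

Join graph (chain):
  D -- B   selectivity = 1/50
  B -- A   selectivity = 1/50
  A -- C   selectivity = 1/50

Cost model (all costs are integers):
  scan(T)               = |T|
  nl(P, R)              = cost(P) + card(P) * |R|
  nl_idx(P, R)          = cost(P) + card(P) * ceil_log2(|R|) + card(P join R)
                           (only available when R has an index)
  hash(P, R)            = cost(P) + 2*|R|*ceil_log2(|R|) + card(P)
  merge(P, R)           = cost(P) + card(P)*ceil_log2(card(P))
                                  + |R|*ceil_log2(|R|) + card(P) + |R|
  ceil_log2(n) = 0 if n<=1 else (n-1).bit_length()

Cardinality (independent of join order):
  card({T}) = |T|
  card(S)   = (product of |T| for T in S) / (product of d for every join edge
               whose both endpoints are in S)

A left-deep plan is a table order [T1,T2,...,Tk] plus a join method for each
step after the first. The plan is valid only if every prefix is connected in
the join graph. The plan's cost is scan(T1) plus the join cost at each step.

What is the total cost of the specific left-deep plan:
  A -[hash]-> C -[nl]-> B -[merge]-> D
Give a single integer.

7940

step 1: scan A: cost=50, card=50
step 2: join C via hash
    card(P join C) = 50*100/(50) = 100
    cost = 50 + 2*100*7 + 50 = 1500
step 3: join B via nl
    card(P join B) = 100*40/(50) = 80
    cost = 1500 + 100*40 = 5500
step 4: join D via merge
    card(P join D) = 80*200/(50) = 320
    cost = 5500 + 80*7 + 200*8 + 80 + 200 = 7940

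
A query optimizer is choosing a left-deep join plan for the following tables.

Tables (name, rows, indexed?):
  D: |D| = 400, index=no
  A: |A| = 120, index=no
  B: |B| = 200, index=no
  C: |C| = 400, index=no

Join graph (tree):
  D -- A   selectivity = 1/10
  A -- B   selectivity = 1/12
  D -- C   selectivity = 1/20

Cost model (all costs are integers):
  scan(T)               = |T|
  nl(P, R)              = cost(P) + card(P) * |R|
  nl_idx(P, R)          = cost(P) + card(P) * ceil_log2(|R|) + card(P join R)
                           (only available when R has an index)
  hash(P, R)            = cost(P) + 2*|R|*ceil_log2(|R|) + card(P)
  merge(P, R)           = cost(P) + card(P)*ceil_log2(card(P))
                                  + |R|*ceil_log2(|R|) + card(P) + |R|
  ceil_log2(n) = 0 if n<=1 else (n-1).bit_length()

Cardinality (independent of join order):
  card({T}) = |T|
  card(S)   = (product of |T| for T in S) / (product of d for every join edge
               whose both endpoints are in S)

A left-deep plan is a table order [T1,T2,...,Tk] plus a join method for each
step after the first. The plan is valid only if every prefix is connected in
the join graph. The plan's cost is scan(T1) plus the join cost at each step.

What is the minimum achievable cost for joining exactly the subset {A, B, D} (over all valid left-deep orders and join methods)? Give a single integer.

Selinger DP over subsets of {A,B,D}:
  {D}: scan cost=400, card=400
  {A}: scan cost=120, card=120
  {B}: scan cost=200, card=200
  {AD}: card=4800; try (A,hash)→2480, (D,merge)→5080, (A,merge)→5360, (D,hash)→7440, (D,nl)→48120, (A,nl)→48400; best=2480 via (A,hash)
  {AB}: card=2000; try (A,hash)→2080, (B,merge)→2880, (A,merge)→2960, (B,hash)→3440, (B,nl)→24120, (A,nl)→24200; best=2080 via (A,hash)
  {ABD}: card=80000; try (B,hash)→10480, (D,hash)→11280, (D,merge)→30080, (B,merge)→71480, (D,nl)→802080, (B,nl)→962480; best=10480 via (B,hash)

10480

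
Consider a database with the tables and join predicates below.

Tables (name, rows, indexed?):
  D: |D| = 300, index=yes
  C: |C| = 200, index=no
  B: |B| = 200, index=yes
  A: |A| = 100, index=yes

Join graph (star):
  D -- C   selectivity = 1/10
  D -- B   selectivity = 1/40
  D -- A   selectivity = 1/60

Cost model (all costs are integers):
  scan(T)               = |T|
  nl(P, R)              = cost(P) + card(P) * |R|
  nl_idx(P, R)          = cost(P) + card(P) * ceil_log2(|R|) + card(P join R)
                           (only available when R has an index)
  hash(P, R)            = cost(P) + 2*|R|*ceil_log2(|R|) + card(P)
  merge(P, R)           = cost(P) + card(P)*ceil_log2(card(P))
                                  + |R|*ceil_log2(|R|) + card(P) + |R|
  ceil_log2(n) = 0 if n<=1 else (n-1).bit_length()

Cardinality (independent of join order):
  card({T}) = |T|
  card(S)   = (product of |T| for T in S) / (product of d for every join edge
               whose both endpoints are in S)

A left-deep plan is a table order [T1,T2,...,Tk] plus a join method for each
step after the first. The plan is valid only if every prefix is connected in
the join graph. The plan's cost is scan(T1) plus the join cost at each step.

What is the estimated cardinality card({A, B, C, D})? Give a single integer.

50000

Tables in S: A(100), B(200), C(200), D(300)
Edges inside S: D-C(d=10), D-B(d=40), D-A(d=60)
numerator = 100 * 200 * 200 * 300 = 1200000000
denominator = 10 * 40 * 60 = 24000
card(S) = 1200000000 / 24000 = 50000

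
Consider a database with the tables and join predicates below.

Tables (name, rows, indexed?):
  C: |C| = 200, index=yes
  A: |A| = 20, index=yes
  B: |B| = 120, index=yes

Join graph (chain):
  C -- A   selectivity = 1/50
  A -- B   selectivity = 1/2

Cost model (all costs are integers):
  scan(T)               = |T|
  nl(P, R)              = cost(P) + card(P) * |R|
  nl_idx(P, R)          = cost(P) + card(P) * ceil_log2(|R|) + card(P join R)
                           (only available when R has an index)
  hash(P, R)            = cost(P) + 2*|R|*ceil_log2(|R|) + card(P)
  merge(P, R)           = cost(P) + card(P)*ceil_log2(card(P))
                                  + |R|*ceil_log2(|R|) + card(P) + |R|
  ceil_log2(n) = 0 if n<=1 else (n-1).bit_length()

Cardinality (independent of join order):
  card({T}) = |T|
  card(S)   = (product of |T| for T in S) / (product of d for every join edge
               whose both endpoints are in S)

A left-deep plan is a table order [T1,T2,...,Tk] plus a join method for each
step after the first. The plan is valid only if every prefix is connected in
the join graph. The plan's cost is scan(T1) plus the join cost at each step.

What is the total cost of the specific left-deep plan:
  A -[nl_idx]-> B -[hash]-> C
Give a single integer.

step 1: scan A: cost=20, card=20
step 2: join B via nl_idx
    card(P join B) = 20*120/(2) = 1200
    cost = 20 + 20*7 + 1200 = 1360
step 3: join C via hash
    card(P join C) = 1200*200/(50) = 4800
    cost = 1360 + 2*200*8 + 1200 = 5760

5760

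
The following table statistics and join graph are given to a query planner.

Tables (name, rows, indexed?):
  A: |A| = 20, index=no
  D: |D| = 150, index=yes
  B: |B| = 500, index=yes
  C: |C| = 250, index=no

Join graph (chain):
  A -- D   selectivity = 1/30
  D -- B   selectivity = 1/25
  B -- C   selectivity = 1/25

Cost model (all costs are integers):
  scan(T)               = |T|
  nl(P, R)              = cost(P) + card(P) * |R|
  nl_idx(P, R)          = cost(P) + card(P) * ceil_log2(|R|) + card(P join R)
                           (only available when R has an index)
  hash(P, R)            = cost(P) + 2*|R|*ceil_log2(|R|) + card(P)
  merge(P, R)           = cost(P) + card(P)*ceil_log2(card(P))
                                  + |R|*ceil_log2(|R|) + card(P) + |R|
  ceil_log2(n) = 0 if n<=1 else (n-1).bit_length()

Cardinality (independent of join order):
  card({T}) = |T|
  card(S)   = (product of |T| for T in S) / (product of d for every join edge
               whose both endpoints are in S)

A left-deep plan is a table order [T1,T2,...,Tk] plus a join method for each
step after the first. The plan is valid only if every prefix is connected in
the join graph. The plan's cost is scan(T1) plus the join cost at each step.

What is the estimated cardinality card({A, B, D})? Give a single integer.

2000

Tables in S: A(20), B(500), D(150)
Edges inside S: A-D(d=30), D-B(d=25)
numerator = 20 * 500 * 150 = 1500000
denominator = 30 * 25 = 750
card(S) = 1500000 / 750 = 2000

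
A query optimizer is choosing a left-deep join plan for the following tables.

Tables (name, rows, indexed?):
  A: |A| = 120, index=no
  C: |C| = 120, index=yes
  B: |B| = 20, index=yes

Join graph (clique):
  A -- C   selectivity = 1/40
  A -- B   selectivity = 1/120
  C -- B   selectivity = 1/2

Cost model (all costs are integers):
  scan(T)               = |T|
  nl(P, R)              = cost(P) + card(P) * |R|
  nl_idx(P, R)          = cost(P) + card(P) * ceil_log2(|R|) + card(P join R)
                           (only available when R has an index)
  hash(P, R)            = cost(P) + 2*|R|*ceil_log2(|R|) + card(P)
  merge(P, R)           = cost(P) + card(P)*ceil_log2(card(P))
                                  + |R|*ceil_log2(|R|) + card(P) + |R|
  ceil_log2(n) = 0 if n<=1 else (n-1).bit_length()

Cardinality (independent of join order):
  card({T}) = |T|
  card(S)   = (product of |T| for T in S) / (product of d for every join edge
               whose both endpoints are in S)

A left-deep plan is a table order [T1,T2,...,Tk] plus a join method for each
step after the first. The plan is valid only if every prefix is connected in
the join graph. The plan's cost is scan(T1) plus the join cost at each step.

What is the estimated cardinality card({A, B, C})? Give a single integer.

Tables in S: A(120), B(20), C(120)
Edges inside S: A-C(d=40), A-B(d=120), C-B(d=2)
numerator = 120 * 20 * 120 = 288000
denominator = 40 * 120 * 2 = 9600
card(S) = 288000 / 9600 = 30

30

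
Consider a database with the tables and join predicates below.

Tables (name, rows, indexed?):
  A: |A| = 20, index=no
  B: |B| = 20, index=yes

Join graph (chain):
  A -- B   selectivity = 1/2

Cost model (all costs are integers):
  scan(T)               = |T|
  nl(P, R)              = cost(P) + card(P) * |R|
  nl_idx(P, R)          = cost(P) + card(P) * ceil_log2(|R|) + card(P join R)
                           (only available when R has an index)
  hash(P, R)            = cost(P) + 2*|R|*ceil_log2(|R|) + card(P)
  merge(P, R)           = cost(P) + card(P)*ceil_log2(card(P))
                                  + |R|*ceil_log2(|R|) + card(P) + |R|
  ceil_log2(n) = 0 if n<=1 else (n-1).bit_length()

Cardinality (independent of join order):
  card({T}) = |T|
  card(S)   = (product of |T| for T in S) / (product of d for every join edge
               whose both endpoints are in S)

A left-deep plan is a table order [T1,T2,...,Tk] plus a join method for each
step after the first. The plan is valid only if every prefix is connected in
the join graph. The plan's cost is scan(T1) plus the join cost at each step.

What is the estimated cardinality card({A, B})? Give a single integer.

200

Tables in S: A(20), B(20)
Edges inside S: A-B(d=2)
numerator = 20 * 20 = 400
denominator = 2 = 2
card(S) = 400 / 2 = 200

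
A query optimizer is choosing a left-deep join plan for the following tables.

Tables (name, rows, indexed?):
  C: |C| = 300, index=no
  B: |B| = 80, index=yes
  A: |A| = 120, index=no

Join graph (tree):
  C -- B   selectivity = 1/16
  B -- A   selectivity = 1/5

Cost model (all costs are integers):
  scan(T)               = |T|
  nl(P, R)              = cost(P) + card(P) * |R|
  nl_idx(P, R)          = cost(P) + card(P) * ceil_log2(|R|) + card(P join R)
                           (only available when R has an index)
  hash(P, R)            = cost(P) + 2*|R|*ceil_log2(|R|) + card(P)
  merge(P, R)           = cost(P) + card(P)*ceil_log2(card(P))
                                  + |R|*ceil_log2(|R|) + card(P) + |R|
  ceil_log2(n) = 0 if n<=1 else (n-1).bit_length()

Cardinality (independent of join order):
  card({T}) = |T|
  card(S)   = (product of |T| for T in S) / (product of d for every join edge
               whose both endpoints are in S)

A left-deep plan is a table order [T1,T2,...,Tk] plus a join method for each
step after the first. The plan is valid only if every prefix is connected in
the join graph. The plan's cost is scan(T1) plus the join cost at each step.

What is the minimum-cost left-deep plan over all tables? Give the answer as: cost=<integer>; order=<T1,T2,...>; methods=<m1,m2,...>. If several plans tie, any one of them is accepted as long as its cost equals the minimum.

Selinger DP (subsets sized 1..n):
  {C}: scan cost=300, card=300
  {B}: scan cost=80, card=80
  {A}: scan cost=120, card=120
  {BC}: card=1500; try (B,hash)→1720, (C,merge)→3720, (B,nl_idx)→3900, (B,merge)→3940, (C,hash)→5560, (C,nl)→24080 …(+1); best=1720 via (B,hash)
  {AB}: card=1920; try (B,hash)→1360, (A,merge)→1680, (B,merge)→1720, (A,hash)→1840, (B,nl_idx)→2880, (A,nl)→9680 …(+1); best=1360 via (B,hash)
  {ABC}: card=36000; try (A,hash)→4900, (C,hash)→8680, (A,merge)→20680, (C,merge)→27400, (A,nl)→181720, (C,nl)→577360; best=4900 via (A,hash)

cost=4900; order=C,B,A; methods=hash,hash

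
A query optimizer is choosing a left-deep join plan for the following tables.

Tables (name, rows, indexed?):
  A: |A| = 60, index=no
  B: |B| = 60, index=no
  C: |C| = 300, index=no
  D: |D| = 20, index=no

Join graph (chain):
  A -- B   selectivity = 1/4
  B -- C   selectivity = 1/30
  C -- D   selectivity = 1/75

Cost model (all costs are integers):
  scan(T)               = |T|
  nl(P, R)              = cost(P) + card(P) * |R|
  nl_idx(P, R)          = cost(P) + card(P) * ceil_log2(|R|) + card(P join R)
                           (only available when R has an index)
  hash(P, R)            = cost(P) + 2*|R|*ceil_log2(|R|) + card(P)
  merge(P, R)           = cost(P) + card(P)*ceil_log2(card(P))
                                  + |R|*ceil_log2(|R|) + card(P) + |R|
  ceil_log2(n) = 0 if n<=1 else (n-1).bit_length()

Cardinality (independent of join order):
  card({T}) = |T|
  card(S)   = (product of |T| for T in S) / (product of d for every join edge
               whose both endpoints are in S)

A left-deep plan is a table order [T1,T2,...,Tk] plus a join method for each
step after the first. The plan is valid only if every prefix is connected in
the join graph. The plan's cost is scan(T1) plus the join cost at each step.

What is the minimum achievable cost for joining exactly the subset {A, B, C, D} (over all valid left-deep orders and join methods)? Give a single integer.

Selinger DP over subsets of {A,B,C,D}:
  {A}: scan cost=60, card=60
  {B}: scan cost=60, card=60
  {C}: scan cost=300, card=300
  {D}: scan cost=20, card=20
  {AB}: card=900; try (B,hash)→840, (A,hash)→840, (B,merge)→900, (A,merge)→900, (B,nl)→3660, (A,nl)→3660; best=840 via (B,hash)
  {BC}: card=600; try (B,hash)→1320, (C,merge)→3480, (B,merge)→3720, (C,hash)→5520, (C,nl)→18060, (B,nl)→18300; best=1320 via (B,hash)
  {CD}: card=80; try (D,hash)→800, (C,merge)→3140, (D,merge)→3420, (C,hash)→5440, (C,nl)→6020, (D,nl)→6300; best=800 via (D,hash)
  {ABC}: card=9000; try (A,hash)→2640, (C,hash)→7140, (A,merge)→8340, (C,merge)→13740, (A,nl)→37320, (C,nl)→270840; best=2640 via (A,hash)
  {BCD}: card=160; try (B,hash)→1600, (B,merge)→1860, (D,hash)→2120, (B,nl)→5600, (D,merge)→8040, (D,nl)→13320; best=1600 via (B,hash)
  {ABCD}: card=2400; try (A,hash)→2480, (A,merge)→3460, (A,nl)→11200, (D,hash)→11840, (D,merge)→137760, (D,nl)→182640; best=2480 via (A,hash)

2480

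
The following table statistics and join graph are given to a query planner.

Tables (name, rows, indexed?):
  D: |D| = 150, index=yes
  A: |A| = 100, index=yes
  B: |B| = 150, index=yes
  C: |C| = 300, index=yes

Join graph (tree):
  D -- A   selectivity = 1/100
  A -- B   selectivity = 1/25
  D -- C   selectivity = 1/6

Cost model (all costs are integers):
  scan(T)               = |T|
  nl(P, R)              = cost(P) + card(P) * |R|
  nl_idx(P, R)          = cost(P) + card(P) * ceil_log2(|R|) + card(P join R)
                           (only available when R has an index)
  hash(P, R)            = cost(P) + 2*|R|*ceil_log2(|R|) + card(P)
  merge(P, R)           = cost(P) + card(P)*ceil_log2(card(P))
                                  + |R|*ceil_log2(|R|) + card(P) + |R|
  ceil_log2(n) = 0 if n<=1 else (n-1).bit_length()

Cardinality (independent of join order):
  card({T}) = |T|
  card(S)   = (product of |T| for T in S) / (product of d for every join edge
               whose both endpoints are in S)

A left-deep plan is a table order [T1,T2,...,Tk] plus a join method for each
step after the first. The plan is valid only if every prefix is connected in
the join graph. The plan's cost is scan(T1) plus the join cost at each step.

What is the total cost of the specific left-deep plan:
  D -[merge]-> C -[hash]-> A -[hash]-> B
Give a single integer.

23300

step 1: scan D: cost=150, card=150
step 2: join C via merge
    card(P join C) = 150*300/(6) = 7500
    cost = 150 + 150*8 + 300*9 + 150 + 300 = 4500
step 3: join A via hash
    card(P join A) = 7500*100/(100) = 7500
    cost = 4500 + 2*100*7 + 7500 = 13400
step 4: join B via hash
    card(P join B) = 7500*150/(25) = 45000
    cost = 13400 + 2*150*8 + 7500 = 23300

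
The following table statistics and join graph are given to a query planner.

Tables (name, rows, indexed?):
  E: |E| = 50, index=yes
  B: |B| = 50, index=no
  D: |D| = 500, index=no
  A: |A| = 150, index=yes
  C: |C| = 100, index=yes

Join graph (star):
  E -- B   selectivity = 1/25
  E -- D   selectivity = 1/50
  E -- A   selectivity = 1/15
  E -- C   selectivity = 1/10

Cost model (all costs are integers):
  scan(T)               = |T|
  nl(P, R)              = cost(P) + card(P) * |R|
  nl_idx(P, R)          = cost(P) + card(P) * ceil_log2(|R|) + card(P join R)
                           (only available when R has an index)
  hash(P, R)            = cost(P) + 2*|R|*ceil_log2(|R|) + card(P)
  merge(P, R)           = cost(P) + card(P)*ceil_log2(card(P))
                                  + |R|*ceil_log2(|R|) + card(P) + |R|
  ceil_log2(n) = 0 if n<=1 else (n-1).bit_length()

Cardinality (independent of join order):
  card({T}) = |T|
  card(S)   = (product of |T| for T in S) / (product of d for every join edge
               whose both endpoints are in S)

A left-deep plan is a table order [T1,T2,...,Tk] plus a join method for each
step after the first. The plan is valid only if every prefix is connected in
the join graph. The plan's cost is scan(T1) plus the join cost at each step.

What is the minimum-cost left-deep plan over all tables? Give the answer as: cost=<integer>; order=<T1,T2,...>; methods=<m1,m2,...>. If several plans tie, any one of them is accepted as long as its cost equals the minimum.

cost=17500; order=D,E,B,A,C; methods=hash,hash,hash,hash

Selinger DP (subsets sized 1..n):
  {E}: scan cost=50, card=50
  {B}: scan cost=50, card=50
  {D}: scan cost=500, card=500
  {A}: scan cost=150, card=150
  {C}: scan cost=100, card=100
  {BE}: card=100; try (E,nl_idx)→450, (E,hash)→700, (B,hash)→700, (E,merge)→750, (B,merge)→750, (E,nl)→2550 …(+1); best=450 via (E,nl_idx)
  {DE}: card=500; try (E,hash)→1600, (E,nl_idx)→4000, (D,merge)→5400, (E,merge)→5850, (D,hash)→9100, (D,nl)→25050 …(+1); best=1600 via (E,hash)
  {AE}: card=500; try (E,hash)→900, (A,nl_idx)→950, (E,nl_idx)→1550, (A,merge)→1750, (E,merge)→1850, (A,hash)→2500 …(+2); best=900 via (E,hash)
  {CE}: card=500; try (E,hash)→800, (C,nl_idx)→900, (E,nl_idx)→1200, (C,merge)→1200, (E,merge)→1250, (C,hash)→1500 …(+2); best=800 via (E,hash)
  {BDE}: card=1000; try (B,hash)→2700, (D,merge)→6250, (B,merge)→6950, (D,hash)→9550, (B,nl)→26600, (D,nl)→50450; best=2700 via (B,hash)
  {ABE}: card=1000; try (B,hash)→2000, (A,nl_idx)→2250, (A,merge)→2600, (A,hash)→2950, (B,merge)→6250, (A,nl)→15450 …(+1); best=2000 via (B,hash)
  {BCE}: card=1000; try (B,hash)→1900, (C,hash)→1950, (C,merge)→2050, (C,nl_idx)→2150, (B,merge)→6150, (C,nl)→10450 …(+1); best=1900 via (B,hash)
  {ADE}: card=5000; try (A,hash)→4500, (A,merge)→7950, (D,hash)→10400, (A,nl_idx)→10600, (D,merge)→10900, (A,nl)→76600 …(+1); best=4500 via (A,hash)
  {CDE}: card=5000; try (C,hash)→3500, (C,merge)→7400, (C,nl_idx)→10100, (D,hash)→10300, (D,merge)→10800, (C,nl)→51600 …(+1); best=3500 via (C,hash)
  {ACE}: card=5000; try (C,hash)→2800, (A,hash)→3700, (C,merge)→6700, (A,merge)→7150, (C,nl_idx)→9400, (A,nl_idx)→9800 …(+2); best=2800 via (C,hash)
  {ABDE}: card=10000; try (A,hash)→6100, (B,hash)→10100, (D,hash)→12000, (A,merge)→15050, (D,merge)→18000, (A,nl_idx)→20700 …(+4); best=6100 via (A,hash)
  {BCDE}: card=10000; try (C,hash)→5100, (B,hash)→9100, (D,hash)→11900, (C,merge)→14500, (D,merge)→17900, (C,nl_idx)→19700 …(+4); best=5100 via (C,hash)
  {ABCE}: card=10000; try (C,hash)→4400, (A,hash)→5300, (B,hash)→8400, (C,merge)→13800, (A,merge)→14250, (C,nl_idx)→19000 …(+5); best=4400 via (C,hash)
  {ACDE}: card=50000; try (C,hash)→10900, (A,hash)→10900, (D,hash)→16800, (A,merge)→74850, (C,merge)→75300, (D,merge)→77800 …(+5); best=10900 via (C,hash)
  {ABCDE}: card=100000; try (C,hash)→17500, (A,hash)→17500, (D,hash)→23400, (B,hash)→61500, (A,merge)→156450, (C,merge)→156900 …(+8); best=17500 via (C,hash)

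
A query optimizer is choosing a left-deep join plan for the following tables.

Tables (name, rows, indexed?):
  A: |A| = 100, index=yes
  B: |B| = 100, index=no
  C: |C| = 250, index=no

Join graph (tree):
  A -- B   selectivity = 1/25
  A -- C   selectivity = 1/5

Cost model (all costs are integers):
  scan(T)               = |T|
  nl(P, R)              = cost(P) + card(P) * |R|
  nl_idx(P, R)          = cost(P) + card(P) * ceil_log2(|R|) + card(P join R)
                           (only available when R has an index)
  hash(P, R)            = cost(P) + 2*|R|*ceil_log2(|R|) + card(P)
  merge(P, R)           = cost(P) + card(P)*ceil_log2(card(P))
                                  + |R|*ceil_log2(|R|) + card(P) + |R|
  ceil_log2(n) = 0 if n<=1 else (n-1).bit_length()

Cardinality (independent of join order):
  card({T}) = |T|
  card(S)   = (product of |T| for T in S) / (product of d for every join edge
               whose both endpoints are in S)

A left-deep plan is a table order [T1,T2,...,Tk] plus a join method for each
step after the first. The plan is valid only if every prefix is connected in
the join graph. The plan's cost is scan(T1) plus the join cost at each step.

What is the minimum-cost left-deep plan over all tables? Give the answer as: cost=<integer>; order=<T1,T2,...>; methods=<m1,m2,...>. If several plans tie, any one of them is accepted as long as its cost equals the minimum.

cost=5600; order=B,A,C; methods=nl_idx,hash

Selinger DP (subsets sized 1..n):
  {A}: scan cost=100, card=100
  {B}: scan cost=100, card=100
  {C}: scan cost=250, card=250
  {AB}: card=400; try (A,nl_idx)→1200, (B,hash)→1600, (A,hash)→1600, (B,merge)→1700, (A,merge)→1700, (B,nl)→10100 …(+1); best=1200 via (A,nl_idx)
  {AC}: card=5000; try (A,hash)→1900, (C,merge)→3150, (A,merge)→3300, (C,hash)→4200, (A,nl_idx)→7000, (C,nl)→25100 …(+1); best=1900 via (A,hash)
  {ABC}: card=20000; try (C,hash)→5600, (C,merge)→7450, (B,hash)→8300, (B,merge)→72700, (C,nl)→101200, (B,nl)→501900; best=5600 via (C,hash)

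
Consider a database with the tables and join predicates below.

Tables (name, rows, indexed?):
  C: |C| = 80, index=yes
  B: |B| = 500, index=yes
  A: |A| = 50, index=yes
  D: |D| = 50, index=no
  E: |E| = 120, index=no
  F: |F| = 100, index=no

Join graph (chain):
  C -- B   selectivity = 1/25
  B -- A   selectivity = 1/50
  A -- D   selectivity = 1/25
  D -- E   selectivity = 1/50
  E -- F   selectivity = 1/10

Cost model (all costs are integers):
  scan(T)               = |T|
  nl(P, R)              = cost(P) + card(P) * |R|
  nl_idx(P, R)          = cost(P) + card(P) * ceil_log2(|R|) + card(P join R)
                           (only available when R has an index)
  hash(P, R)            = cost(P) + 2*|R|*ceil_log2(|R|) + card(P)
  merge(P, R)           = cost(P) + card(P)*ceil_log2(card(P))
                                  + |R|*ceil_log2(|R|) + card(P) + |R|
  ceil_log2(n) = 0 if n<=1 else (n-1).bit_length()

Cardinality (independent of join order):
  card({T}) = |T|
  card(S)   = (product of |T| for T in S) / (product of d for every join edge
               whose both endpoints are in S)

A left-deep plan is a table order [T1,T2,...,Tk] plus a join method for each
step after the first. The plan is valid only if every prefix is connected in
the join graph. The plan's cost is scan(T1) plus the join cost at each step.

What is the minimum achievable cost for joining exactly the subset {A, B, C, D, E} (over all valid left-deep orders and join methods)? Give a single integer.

Selinger DP over subsets of {A,B,C,D,E}:
  {C}: scan cost=80, card=80
  {B}: scan cost=500, card=500
  {A}: scan cost=50, card=50
  {D}: scan cost=50, card=50
  {E}: scan cost=120, card=120
  {BC}: card=1600; try (C,hash)→2120, (B,nl_idx)→2400, (C,nl_idx)→5600, (B,merge)→5720, (C,merge)→6140, (B,hash)→9160 …(+2); best=2120 via (C,hash)
  {AB}: card=500; try (B,nl_idx)→1000, (A,hash)→1600, (A,nl_idx)→4000, (B,merge)→5400, (A,merge)→5850, (B,hash)→9100 …(+2); best=1000 via (B,nl_idx)
  {AD}: card=100; try (A,nl_idx)→450, (D,hash)→700, (A,hash)→700, (D,merge)→750, (A,merge)→750, (D,nl)→2550 …(+1); best=450 via (A,nl_idx)
  {DE}: card=120; try (D,hash)→840, (E,merge)→1360, (D,merge)→1430, (E,hash)→1780, (E,nl)→6050, (D,nl)→6120; best=840 via (D,hash)
  {ABC}: card=1600; try (C,hash)→2620, (A,hash)→4320, (C,nl_idx)→6100, (C,merge)→6640, (A,nl_idx)→13320, (A,merge)→21670 …(+2); best=2620 via (C,hash)
  {ABD}: card=1000; try (D,hash)→2100, (B,nl_idx)→2350, (B,merge)→6250, (D,merge)→6350, (B,hash)→9550, (D,nl)→26000 …(+1); best=2100 via (D,hash)
  {ADE}: card=240; try (A,hash)→1560, (A,nl_idx)→1800, (A,merge)→2150, (E,merge)→2210, (E,hash)→2230, (A,nl)→6840 …(+1); best=1560 via (A,hash)
  {ABCD}: card=3200; try (C,hash)→4220, (D,hash)→4820, (C,nl_idx)→12300, (C,merge)→13740, (D,merge)→22170, (C,nl)→82100 …(+1); best=4220 via (C,hash)
  {ABDE}: card=2400; try (E,hash)→4780, (B,nl_idx)→6120, (B,merge)→8720, (B,hash)→10800, (E,merge)→14060, (B,nl)→121560 …(+1); best=4780 via (E,hash)
  {ABCDE}: card=7680; try (C,hash)→8300, (E,hash)→9100, (C,nl_idx)→29260, (C,merge)→36620, (E,merge)→46780, (C,nl)→196780 …(+1); best=8300 via (C,hash)

8300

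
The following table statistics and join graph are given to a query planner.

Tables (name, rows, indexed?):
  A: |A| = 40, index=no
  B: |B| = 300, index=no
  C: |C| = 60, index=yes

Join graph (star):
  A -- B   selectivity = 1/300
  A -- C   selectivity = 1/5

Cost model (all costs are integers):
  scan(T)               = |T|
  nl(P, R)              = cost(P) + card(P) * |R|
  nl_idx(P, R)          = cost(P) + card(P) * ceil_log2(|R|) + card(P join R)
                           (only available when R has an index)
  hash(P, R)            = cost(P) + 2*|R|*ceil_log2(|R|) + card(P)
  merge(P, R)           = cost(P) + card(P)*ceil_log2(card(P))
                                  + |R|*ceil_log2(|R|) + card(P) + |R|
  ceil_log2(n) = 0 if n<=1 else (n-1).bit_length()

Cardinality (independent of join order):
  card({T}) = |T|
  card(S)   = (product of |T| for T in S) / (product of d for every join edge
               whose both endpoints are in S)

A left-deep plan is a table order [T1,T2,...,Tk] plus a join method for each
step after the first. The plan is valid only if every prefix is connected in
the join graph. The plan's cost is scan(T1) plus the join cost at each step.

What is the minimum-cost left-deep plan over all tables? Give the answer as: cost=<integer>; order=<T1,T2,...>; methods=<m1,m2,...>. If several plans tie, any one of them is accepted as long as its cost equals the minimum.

Selinger DP (subsets sized 1..n):
  {A}: scan cost=40, card=40
  {B}: scan cost=300, card=300
  {C}: scan cost=60, card=60
  {AB}: card=40; try (A,hash)→1080, (B,merge)→3320, (A,merge)→3580, (B,hash)→5480, (B,nl)→12040, (A,nl)→12300; best=1080 via (A,hash)
  {AC}: card=480; try (A,hash)→600, (C,merge)→740, (C,nl_idx)→760, (A,merge)→760, (C,hash)→800, (C,nl)→2440 …(+1); best=600 via (A,hash)
  {ABC}: card=480; try (C,merge)→1780, (C,nl_idx)→1800, (C,hash)→1840, (C,nl)→3480, (B,hash)→6480, (B,merge)→8400 …(+1); best=1780 via (C,merge)

cost=1780; order=B,A,C; methods=hash,merge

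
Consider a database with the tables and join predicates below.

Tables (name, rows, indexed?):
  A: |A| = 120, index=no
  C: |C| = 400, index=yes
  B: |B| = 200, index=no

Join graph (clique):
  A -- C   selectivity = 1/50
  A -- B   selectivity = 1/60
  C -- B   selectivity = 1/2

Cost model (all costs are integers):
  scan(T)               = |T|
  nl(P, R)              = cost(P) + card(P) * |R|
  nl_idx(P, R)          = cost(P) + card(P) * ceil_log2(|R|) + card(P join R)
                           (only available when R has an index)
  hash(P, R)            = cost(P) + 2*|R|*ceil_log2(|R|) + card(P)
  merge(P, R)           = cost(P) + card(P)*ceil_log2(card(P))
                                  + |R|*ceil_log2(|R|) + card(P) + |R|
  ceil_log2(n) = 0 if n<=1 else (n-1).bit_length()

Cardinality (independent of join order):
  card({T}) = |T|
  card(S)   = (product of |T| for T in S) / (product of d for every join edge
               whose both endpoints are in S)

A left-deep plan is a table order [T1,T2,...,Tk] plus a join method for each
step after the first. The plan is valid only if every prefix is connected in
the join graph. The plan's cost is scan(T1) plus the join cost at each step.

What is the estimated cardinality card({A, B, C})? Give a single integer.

Tables in S: A(120), B(200), C(400)
Edges inside S: A-C(d=50), A-B(d=60), C-B(d=2)
numerator = 120 * 200 * 400 = 9600000
denominator = 50 * 60 * 2 = 6000
card(S) = 9600000 / 6000 = 1600

1600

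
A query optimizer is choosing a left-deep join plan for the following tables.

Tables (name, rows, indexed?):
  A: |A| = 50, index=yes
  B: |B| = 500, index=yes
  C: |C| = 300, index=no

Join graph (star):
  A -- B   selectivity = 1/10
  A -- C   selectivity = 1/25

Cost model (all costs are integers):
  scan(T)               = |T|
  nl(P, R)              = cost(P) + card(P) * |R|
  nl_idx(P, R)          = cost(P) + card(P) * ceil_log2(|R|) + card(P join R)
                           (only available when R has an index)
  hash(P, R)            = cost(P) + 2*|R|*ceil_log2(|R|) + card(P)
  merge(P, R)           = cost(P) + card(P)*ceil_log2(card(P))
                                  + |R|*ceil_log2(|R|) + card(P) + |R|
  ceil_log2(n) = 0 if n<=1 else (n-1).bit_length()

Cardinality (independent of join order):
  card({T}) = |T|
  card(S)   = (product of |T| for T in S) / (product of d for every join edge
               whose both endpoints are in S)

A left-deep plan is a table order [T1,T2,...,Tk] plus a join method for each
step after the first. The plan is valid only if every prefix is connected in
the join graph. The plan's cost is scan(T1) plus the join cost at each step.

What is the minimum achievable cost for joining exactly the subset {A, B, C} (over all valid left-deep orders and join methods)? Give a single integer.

Selinger DP over subsets of {A,B,C}:
  {A}: scan cost=50, card=50
  {B}: scan cost=500, card=500
  {C}: scan cost=300, card=300
  {AB}: card=2500; try (A,hash)→1600, (B,nl_idx)→3000, (B,merge)→5400, (A,merge)→5850, (A,nl_idx)→6000, (B,hash)→9100 …(+2); best=1600 via (A,hash)
  {AC}: card=600; try (A,hash)→1200, (A,nl_idx)→2700, (C,merge)→3400, (A,merge)→3650, (C,hash)→5500, (C,nl)→15050 …(+1); best=1200 via (A,hash)
  {ABC}: card=30000; try (C,hash)→9500, (B,hash)→10800, (B,merge)→12800, (B,nl_idx)→36600, (C,merge)→37100, (B,nl)→301200 …(+1); best=9500 via (C,hash)

9500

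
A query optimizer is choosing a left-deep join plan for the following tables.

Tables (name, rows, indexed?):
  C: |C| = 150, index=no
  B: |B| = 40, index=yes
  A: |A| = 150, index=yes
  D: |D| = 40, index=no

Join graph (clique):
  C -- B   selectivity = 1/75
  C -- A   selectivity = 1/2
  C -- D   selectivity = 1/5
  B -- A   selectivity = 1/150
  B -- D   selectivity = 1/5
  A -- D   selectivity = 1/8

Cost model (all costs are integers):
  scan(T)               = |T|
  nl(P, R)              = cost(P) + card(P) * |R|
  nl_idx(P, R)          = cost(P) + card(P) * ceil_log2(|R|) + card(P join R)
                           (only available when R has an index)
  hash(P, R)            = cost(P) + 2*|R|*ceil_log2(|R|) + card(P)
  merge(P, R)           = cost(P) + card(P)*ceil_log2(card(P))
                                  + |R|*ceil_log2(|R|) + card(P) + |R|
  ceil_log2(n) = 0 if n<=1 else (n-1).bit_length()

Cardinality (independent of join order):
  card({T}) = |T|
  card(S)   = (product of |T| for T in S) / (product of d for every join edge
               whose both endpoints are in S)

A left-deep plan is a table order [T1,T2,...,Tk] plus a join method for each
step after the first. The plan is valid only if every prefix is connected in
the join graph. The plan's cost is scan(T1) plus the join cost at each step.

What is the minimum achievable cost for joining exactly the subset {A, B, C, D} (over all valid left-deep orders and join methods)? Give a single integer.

1980

Selinger DP over subsets of {A,B,C,D}:
  {C}: scan cost=150, card=150
  {B}: scan cost=40, card=40
  {A}: scan cost=150, card=150
  {D}: scan cost=40, card=40
  {BC}: card=80; try (B,hash)→780, (B,nl_idx)→1130, (C,merge)→1670, (B,merge)→1780, (C,hash)→2480, (C,nl)→6040 …(+1); best=780 via (B,hash)
  {AC}: card=11250; try (C,hash)→2700, (A,hash)→2700, (C,merge)→2850, (A,merge)→2850, (A,nl_idx)→12600, (C,nl)→22650 …(+1); best=2700 via (C,hash)
  {CD}: card=1200; try (D,hash)→780, (C,merge)→1670, (D,merge)→1780, (C,hash)→2480, (C,nl)→6040, (D,nl)→6150; best=780 via (D,hash)
  {AB}: card=40; try (A,nl_idx)→400, (B,hash)→780, (B,nl_idx)→1090, (A,merge)→1670, (B,merge)→1780, (A,hash)→2480 …(+2); best=400 via (A,nl_idx)
  {BD}: card=320; try (D,hash)→560, (B,hash)→560, (D,merge)→600, (B,merge)→600, (B,nl_idx)→600, (D,nl)→1640 …(+1); best=560 via (D,hash)
  {AD}: card=750; try (D,hash)→780, (A,nl_idx)→1110, (A,merge)→1670, (D,merge)→1780, (A,hash)→2480, (A,nl)→6040 …(+1); best=780 via (D,hash)
  {ABC}: card=40; try (A,nl_idx)→1460, (C,merge)→2030, (A,merge)→2770, (C,hash)→2840, (A,hash)→3260, (C,nl)→6400 …(+5); best=1460 via (A,nl_idx)
  {BCD}: card=128; try (D,hash)→1340, (D,merge)→1700, (B,hash)→2460, (C,hash)→3280, (D,nl)→3980, (C,merge)→5110 …(+4); best=1340 via (D,hash)
  {ACD}: card=11250; try (C,hash)→3930, (A,hash)→4380, (C,merge)→10380, (D,hash)→14430, (A,merge)→16530, (A,nl_idx)→21630 …(+4); best=3930 via (C,hash)
  {ABD}: card=40; try (D,hash)→920, (D,merge)→960, (D,nl)→2000, (B,hash)→2010, (A,nl_idx)→3160, (A,hash)→3280 …(+5); best=920 via (D,hash)
  {ABCD}: card=8; try (D,hash)→1980, (D,merge)→2020, (A,nl_idx)→2372, (C,merge)→2550, (D,nl)→3060, (C,hash)→3360 …(+8); best=1980 via (D,hash)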